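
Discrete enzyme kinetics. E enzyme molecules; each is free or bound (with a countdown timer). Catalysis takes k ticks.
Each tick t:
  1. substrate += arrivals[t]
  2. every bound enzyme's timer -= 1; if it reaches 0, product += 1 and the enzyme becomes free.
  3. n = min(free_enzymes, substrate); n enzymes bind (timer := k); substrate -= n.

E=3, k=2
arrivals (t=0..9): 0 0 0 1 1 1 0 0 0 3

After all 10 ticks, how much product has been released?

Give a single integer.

t=0: arr=0 -> substrate=0 bound=0 product=0
t=1: arr=0 -> substrate=0 bound=0 product=0
t=2: arr=0 -> substrate=0 bound=0 product=0
t=3: arr=1 -> substrate=0 bound=1 product=0
t=4: arr=1 -> substrate=0 bound=2 product=0
t=5: arr=1 -> substrate=0 bound=2 product=1
t=6: arr=0 -> substrate=0 bound=1 product=2
t=7: arr=0 -> substrate=0 bound=0 product=3
t=8: arr=0 -> substrate=0 bound=0 product=3
t=9: arr=3 -> substrate=0 bound=3 product=3

Answer: 3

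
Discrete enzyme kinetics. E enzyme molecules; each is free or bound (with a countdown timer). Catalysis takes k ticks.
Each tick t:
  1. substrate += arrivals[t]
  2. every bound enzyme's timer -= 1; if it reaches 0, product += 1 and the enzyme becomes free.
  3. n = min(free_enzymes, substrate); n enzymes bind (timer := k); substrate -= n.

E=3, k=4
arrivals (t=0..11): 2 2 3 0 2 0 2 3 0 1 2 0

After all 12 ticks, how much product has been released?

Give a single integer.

Answer: 6

Derivation:
t=0: arr=2 -> substrate=0 bound=2 product=0
t=1: arr=2 -> substrate=1 bound=3 product=0
t=2: arr=3 -> substrate=4 bound=3 product=0
t=3: arr=0 -> substrate=4 bound=3 product=0
t=4: arr=2 -> substrate=4 bound=3 product=2
t=5: arr=0 -> substrate=3 bound=3 product=3
t=6: arr=2 -> substrate=5 bound=3 product=3
t=7: arr=3 -> substrate=8 bound=3 product=3
t=8: arr=0 -> substrate=6 bound=3 product=5
t=9: arr=1 -> substrate=6 bound=3 product=6
t=10: arr=2 -> substrate=8 bound=3 product=6
t=11: arr=0 -> substrate=8 bound=3 product=6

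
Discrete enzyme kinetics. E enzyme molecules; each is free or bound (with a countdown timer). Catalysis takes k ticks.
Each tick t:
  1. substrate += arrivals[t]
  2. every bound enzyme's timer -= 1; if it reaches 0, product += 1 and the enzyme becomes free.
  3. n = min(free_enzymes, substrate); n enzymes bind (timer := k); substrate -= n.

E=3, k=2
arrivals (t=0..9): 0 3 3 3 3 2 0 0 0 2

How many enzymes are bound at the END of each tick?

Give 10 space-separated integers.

Answer: 0 3 3 3 3 3 3 3 3 3

Derivation:
t=0: arr=0 -> substrate=0 bound=0 product=0
t=1: arr=3 -> substrate=0 bound=3 product=0
t=2: arr=3 -> substrate=3 bound=3 product=0
t=3: arr=3 -> substrate=3 bound=3 product=3
t=4: arr=3 -> substrate=6 bound=3 product=3
t=5: arr=2 -> substrate=5 bound=3 product=6
t=6: arr=0 -> substrate=5 bound=3 product=6
t=7: arr=0 -> substrate=2 bound=3 product=9
t=8: arr=0 -> substrate=2 bound=3 product=9
t=9: arr=2 -> substrate=1 bound=3 product=12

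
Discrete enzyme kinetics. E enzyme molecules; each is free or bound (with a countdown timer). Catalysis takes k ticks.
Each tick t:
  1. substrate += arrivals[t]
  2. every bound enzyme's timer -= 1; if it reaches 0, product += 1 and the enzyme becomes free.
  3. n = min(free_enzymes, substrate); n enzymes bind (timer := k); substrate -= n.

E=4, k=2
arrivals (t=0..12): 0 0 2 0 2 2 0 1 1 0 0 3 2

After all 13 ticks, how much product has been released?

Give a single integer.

t=0: arr=0 -> substrate=0 bound=0 product=0
t=1: arr=0 -> substrate=0 bound=0 product=0
t=2: arr=2 -> substrate=0 bound=2 product=0
t=3: arr=0 -> substrate=0 bound=2 product=0
t=4: arr=2 -> substrate=0 bound=2 product=2
t=5: arr=2 -> substrate=0 bound=4 product=2
t=6: arr=0 -> substrate=0 bound=2 product=4
t=7: arr=1 -> substrate=0 bound=1 product=6
t=8: arr=1 -> substrate=0 bound=2 product=6
t=9: arr=0 -> substrate=0 bound=1 product=7
t=10: arr=0 -> substrate=0 bound=0 product=8
t=11: arr=3 -> substrate=0 bound=3 product=8
t=12: arr=2 -> substrate=1 bound=4 product=8

Answer: 8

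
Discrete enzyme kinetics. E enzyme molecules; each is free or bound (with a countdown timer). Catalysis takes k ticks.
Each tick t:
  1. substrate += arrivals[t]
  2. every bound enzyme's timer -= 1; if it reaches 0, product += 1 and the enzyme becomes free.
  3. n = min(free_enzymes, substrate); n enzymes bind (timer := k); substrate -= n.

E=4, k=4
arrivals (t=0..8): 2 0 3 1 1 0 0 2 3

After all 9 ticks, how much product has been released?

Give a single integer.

t=0: arr=2 -> substrate=0 bound=2 product=0
t=1: arr=0 -> substrate=0 bound=2 product=0
t=2: arr=3 -> substrate=1 bound=4 product=0
t=3: arr=1 -> substrate=2 bound=4 product=0
t=4: arr=1 -> substrate=1 bound=4 product=2
t=5: arr=0 -> substrate=1 bound=4 product=2
t=6: arr=0 -> substrate=0 bound=3 product=4
t=7: arr=2 -> substrate=1 bound=4 product=4
t=8: arr=3 -> substrate=2 bound=4 product=6

Answer: 6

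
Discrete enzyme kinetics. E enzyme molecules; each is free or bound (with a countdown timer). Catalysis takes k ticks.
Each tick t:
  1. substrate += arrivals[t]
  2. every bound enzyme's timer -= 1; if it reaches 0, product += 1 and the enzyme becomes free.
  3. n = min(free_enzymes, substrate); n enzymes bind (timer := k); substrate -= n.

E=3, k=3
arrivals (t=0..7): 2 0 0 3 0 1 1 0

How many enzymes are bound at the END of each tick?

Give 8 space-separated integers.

t=0: arr=2 -> substrate=0 bound=2 product=0
t=1: arr=0 -> substrate=0 bound=2 product=0
t=2: arr=0 -> substrate=0 bound=2 product=0
t=3: arr=3 -> substrate=0 bound=3 product=2
t=4: arr=0 -> substrate=0 bound=3 product=2
t=5: arr=1 -> substrate=1 bound=3 product=2
t=6: arr=1 -> substrate=0 bound=2 product=5
t=7: arr=0 -> substrate=0 bound=2 product=5

Answer: 2 2 2 3 3 3 2 2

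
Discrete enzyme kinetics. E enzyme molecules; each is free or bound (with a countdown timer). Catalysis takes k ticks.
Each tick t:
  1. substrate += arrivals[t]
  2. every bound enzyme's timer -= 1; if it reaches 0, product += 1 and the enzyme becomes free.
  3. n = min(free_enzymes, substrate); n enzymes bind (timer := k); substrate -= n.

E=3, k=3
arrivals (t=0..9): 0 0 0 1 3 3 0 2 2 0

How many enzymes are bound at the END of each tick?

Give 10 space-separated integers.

Answer: 0 0 0 1 3 3 3 3 3 3

Derivation:
t=0: arr=0 -> substrate=0 bound=0 product=0
t=1: arr=0 -> substrate=0 bound=0 product=0
t=2: arr=0 -> substrate=0 bound=0 product=0
t=3: arr=1 -> substrate=0 bound=1 product=0
t=4: arr=3 -> substrate=1 bound=3 product=0
t=5: arr=3 -> substrate=4 bound=3 product=0
t=6: arr=0 -> substrate=3 bound=3 product=1
t=7: arr=2 -> substrate=3 bound=3 product=3
t=8: arr=2 -> substrate=5 bound=3 product=3
t=9: arr=0 -> substrate=4 bound=3 product=4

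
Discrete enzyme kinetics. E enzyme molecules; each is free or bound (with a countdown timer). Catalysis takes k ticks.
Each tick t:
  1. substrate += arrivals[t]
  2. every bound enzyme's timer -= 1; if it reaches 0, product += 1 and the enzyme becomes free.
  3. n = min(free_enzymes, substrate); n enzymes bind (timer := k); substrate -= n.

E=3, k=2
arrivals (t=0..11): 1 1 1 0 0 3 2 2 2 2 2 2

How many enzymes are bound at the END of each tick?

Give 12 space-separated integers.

Answer: 1 2 2 1 0 3 3 3 3 3 3 3

Derivation:
t=0: arr=1 -> substrate=0 bound=1 product=0
t=1: arr=1 -> substrate=0 bound=2 product=0
t=2: arr=1 -> substrate=0 bound=2 product=1
t=3: arr=0 -> substrate=0 bound=1 product=2
t=4: arr=0 -> substrate=0 bound=0 product=3
t=5: arr=3 -> substrate=0 bound=3 product=3
t=6: arr=2 -> substrate=2 bound=3 product=3
t=7: arr=2 -> substrate=1 bound=3 product=6
t=8: arr=2 -> substrate=3 bound=3 product=6
t=9: arr=2 -> substrate=2 bound=3 product=9
t=10: arr=2 -> substrate=4 bound=3 product=9
t=11: arr=2 -> substrate=3 bound=3 product=12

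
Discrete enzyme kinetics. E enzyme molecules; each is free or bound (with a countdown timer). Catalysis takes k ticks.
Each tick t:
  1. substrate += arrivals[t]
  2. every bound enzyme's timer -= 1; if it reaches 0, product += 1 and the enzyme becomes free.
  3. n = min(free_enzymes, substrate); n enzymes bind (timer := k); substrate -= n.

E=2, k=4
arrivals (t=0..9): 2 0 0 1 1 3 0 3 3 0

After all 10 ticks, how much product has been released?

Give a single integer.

t=0: arr=2 -> substrate=0 bound=2 product=0
t=1: arr=0 -> substrate=0 bound=2 product=0
t=2: arr=0 -> substrate=0 bound=2 product=0
t=3: arr=1 -> substrate=1 bound=2 product=0
t=4: arr=1 -> substrate=0 bound=2 product=2
t=5: arr=3 -> substrate=3 bound=2 product=2
t=6: arr=0 -> substrate=3 bound=2 product=2
t=7: arr=3 -> substrate=6 bound=2 product=2
t=8: arr=3 -> substrate=7 bound=2 product=4
t=9: arr=0 -> substrate=7 bound=2 product=4

Answer: 4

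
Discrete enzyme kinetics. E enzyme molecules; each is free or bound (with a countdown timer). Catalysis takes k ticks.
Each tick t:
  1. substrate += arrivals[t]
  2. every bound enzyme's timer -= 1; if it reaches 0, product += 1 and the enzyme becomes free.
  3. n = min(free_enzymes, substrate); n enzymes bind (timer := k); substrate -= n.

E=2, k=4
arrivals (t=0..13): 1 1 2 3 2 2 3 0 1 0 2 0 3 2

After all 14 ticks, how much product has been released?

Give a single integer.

Answer: 6

Derivation:
t=0: arr=1 -> substrate=0 bound=1 product=0
t=1: arr=1 -> substrate=0 bound=2 product=0
t=2: arr=2 -> substrate=2 bound=2 product=0
t=3: arr=3 -> substrate=5 bound=2 product=0
t=4: arr=2 -> substrate=6 bound=2 product=1
t=5: arr=2 -> substrate=7 bound=2 product=2
t=6: arr=3 -> substrate=10 bound=2 product=2
t=7: arr=0 -> substrate=10 bound=2 product=2
t=8: arr=1 -> substrate=10 bound=2 product=3
t=9: arr=0 -> substrate=9 bound=2 product=4
t=10: arr=2 -> substrate=11 bound=2 product=4
t=11: arr=0 -> substrate=11 bound=2 product=4
t=12: arr=3 -> substrate=13 bound=2 product=5
t=13: arr=2 -> substrate=14 bound=2 product=6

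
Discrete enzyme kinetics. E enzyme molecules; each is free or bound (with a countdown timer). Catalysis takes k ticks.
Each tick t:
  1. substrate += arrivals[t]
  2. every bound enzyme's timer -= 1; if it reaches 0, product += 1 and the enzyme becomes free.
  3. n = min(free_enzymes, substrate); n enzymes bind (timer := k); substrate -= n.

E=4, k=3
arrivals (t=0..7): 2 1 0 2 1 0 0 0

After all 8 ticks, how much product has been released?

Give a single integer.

t=0: arr=2 -> substrate=0 bound=2 product=0
t=1: arr=1 -> substrate=0 bound=3 product=0
t=2: arr=0 -> substrate=0 bound=3 product=0
t=3: arr=2 -> substrate=0 bound=3 product=2
t=4: arr=1 -> substrate=0 bound=3 product=3
t=5: arr=0 -> substrate=0 bound=3 product=3
t=6: arr=0 -> substrate=0 bound=1 product=5
t=7: arr=0 -> substrate=0 bound=0 product=6

Answer: 6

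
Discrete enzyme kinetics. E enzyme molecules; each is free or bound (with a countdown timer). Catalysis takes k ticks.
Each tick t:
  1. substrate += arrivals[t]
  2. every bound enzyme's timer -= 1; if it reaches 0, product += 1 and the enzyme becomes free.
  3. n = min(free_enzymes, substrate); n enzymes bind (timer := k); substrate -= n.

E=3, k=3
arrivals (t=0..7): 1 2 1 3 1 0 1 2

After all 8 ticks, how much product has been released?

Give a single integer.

t=0: arr=1 -> substrate=0 bound=1 product=0
t=1: arr=2 -> substrate=0 bound=3 product=0
t=2: arr=1 -> substrate=1 bound=3 product=0
t=3: arr=3 -> substrate=3 bound=3 product=1
t=4: arr=1 -> substrate=2 bound=3 product=3
t=5: arr=0 -> substrate=2 bound=3 product=3
t=6: arr=1 -> substrate=2 bound=3 product=4
t=7: arr=2 -> substrate=2 bound=3 product=6

Answer: 6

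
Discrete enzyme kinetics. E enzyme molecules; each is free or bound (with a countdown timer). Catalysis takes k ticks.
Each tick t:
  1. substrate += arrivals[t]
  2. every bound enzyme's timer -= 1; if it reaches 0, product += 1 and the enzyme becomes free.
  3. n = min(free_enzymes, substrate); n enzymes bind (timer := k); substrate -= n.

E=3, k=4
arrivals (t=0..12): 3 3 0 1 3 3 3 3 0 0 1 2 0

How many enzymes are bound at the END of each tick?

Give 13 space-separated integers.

Answer: 3 3 3 3 3 3 3 3 3 3 3 3 3

Derivation:
t=0: arr=3 -> substrate=0 bound=3 product=0
t=1: arr=3 -> substrate=3 bound=3 product=0
t=2: arr=0 -> substrate=3 bound=3 product=0
t=3: arr=1 -> substrate=4 bound=3 product=0
t=4: arr=3 -> substrate=4 bound=3 product=3
t=5: arr=3 -> substrate=7 bound=3 product=3
t=6: arr=3 -> substrate=10 bound=3 product=3
t=7: arr=3 -> substrate=13 bound=3 product=3
t=8: arr=0 -> substrate=10 bound=3 product=6
t=9: arr=0 -> substrate=10 bound=3 product=6
t=10: arr=1 -> substrate=11 bound=3 product=6
t=11: arr=2 -> substrate=13 bound=3 product=6
t=12: arr=0 -> substrate=10 bound=3 product=9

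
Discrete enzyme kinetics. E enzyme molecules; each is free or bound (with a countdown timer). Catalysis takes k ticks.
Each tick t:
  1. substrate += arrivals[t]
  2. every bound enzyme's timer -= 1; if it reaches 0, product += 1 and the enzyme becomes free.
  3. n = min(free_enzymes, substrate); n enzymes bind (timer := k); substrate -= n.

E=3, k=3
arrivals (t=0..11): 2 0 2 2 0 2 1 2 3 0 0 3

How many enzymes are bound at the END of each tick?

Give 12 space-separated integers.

Answer: 2 2 3 3 3 3 3 3 3 3 3 3

Derivation:
t=0: arr=2 -> substrate=0 bound=2 product=0
t=1: arr=0 -> substrate=0 bound=2 product=0
t=2: arr=2 -> substrate=1 bound=3 product=0
t=3: arr=2 -> substrate=1 bound=3 product=2
t=4: arr=0 -> substrate=1 bound=3 product=2
t=5: arr=2 -> substrate=2 bound=3 product=3
t=6: arr=1 -> substrate=1 bound=3 product=5
t=7: arr=2 -> substrate=3 bound=3 product=5
t=8: arr=3 -> substrate=5 bound=3 product=6
t=9: arr=0 -> substrate=3 bound=3 product=8
t=10: arr=0 -> substrate=3 bound=3 product=8
t=11: arr=3 -> substrate=5 bound=3 product=9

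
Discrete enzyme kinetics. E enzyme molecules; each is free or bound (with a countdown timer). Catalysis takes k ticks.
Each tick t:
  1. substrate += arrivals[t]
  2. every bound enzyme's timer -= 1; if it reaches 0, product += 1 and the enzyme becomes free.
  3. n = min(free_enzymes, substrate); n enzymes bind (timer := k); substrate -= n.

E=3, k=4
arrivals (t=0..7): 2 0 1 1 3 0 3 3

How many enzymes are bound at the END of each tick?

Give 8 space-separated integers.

Answer: 2 2 3 3 3 3 3 3

Derivation:
t=0: arr=2 -> substrate=0 bound=2 product=0
t=1: arr=0 -> substrate=0 bound=2 product=0
t=2: arr=1 -> substrate=0 bound=3 product=0
t=3: arr=1 -> substrate=1 bound=3 product=0
t=4: arr=3 -> substrate=2 bound=3 product=2
t=5: arr=0 -> substrate=2 bound=3 product=2
t=6: arr=3 -> substrate=4 bound=3 product=3
t=7: arr=3 -> substrate=7 bound=3 product=3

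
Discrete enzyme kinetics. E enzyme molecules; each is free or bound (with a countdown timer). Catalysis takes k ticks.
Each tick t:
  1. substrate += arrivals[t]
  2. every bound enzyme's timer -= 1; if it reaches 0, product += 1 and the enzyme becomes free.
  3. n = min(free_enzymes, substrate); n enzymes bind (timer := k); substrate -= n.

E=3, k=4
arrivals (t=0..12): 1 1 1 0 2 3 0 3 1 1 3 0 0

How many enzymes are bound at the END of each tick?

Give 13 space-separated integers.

Answer: 1 2 3 3 3 3 3 3 3 3 3 3 3

Derivation:
t=0: arr=1 -> substrate=0 bound=1 product=0
t=1: arr=1 -> substrate=0 bound=2 product=0
t=2: arr=1 -> substrate=0 bound=3 product=0
t=3: arr=0 -> substrate=0 bound=3 product=0
t=4: arr=2 -> substrate=1 bound=3 product=1
t=5: arr=3 -> substrate=3 bound=3 product=2
t=6: arr=0 -> substrate=2 bound=3 product=3
t=7: arr=3 -> substrate=5 bound=3 product=3
t=8: arr=1 -> substrate=5 bound=3 product=4
t=9: arr=1 -> substrate=5 bound=3 product=5
t=10: arr=3 -> substrate=7 bound=3 product=6
t=11: arr=0 -> substrate=7 bound=3 product=6
t=12: arr=0 -> substrate=6 bound=3 product=7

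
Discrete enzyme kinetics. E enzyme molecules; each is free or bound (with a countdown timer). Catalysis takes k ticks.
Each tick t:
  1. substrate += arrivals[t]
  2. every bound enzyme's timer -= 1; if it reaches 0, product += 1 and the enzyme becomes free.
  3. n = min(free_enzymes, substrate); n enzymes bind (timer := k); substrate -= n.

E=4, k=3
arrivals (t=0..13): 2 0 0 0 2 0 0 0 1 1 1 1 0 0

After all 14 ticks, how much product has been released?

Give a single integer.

Answer: 7

Derivation:
t=0: arr=2 -> substrate=0 bound=2 product=0
t=1: arr=0 -> substrate=0 bound=2 product=0
t=2: arr=0 -> substrate=0 bound=2 product=0
t=3: arr=0 -> substrate=0 bound=0 product=2
t=4: arr=2 -> substrate=0 bound=2 product=2
t=5: arr=0 -> substrate=0 bound=2 product=2
t=6: arr=0 -> substrate=0 bound=2 product=2
t=7: arr=0 -> substrate=0 bound=0 product=4
t=8: arr=1 -> substrate=0 bound=1 product=4
t=9: arr=1 -> substrate=0 bound=2 product=4
t=10: arr=1 -> substrate=0 bound=3 product=4
t=11: arr=1 -> substrate=0 bound=3 product=5
t=12: arr=0 -> substrate=0 bound=2 product=6
t=13: arr=0 -> substrate=0 bound=1 product=7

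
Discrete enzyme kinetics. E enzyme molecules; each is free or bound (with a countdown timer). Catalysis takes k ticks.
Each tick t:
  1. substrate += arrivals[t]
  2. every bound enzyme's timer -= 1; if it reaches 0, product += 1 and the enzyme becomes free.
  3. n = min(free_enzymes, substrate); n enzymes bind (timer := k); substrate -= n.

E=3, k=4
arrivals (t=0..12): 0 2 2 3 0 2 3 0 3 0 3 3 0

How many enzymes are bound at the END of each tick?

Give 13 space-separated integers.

Answer: 0 2 3 3 3 3 3 3 3 3 3 3 3

Derivation:
t=0: arr=0 -> substrate=0 bound=0 product=0
t=1: arr=2 -> substrate=0 bound=2 product=0
t=2: arr=2 -> substrate=1 bound=3 product=0
t=3: arr=3 -> substrate=4 bound=3 product=0
t=4: arr=0 -> substrate=4 bound=3 product=0
t=5: arr=2 -> substrate=4 bound=3 product=2
t=6: arr=3 -> substrate=6 bound=3 product=3
t=7: arr=0 -> substrate=6 bound=3 product=3
t=8: arr=3 -> substrate=9 bound=3 product=3
t=9: arr=0 -> substrate=7 bound=3 product=5
t=10: arr=3 -> substrate=9 bound=3 product=6
t=11: arr=3 -> substrate=12 bound=3 product=6
t=12: arr=0 -> substrate=12 bound=3 product=6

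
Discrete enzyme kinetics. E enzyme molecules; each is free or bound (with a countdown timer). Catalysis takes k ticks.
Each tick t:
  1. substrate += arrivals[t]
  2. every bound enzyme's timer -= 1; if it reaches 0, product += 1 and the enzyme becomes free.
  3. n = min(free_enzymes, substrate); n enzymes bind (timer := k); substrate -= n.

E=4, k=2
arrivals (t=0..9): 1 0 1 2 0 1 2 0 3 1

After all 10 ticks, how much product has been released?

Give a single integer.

t=0: arr=1 -> substrate=0 bound=1 product=0
t=1: arr=0 -> substrate=0 bound=1 product=0
t=2: arr=1 -> substrate=0 bound=1 product=1
t=3: arr=2 -> substrate=0 bound=3 product=1
t=4: arr=0 -> substrate=0 bound=2 product=2
t=5: arr=1 -> substrate=0 bound=1 product=4
t=6: arr=2 -> substrate=0 bound=3 product=4
t=7: arr=0 -> substrate=0 bound=2 product=5
t=8: arr=3 -> substrate=0 bound=3 product=7
t=9: arr=1 -> substrate=0 bound=4 product=7

Answer: 7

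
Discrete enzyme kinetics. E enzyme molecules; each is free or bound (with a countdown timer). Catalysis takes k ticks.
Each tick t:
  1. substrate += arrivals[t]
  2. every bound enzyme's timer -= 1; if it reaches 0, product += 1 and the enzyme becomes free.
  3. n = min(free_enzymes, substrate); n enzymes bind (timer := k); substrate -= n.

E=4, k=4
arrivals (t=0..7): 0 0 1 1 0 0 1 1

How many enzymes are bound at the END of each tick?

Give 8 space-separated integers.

Answer: 0 0 1 2 2 2 2 2

Derivation:
t=0: arr=0 -> substrate=0 bound=0 product=0
t=1: arr=0 -> substrate=0 bound=0 product=0
t=2: arr=1 -> substrate=0 bound=1 product=0
t=3: arr=1 -> substrate=0 bound=2 product=0
t=4: arr=0 -> substrate=0 bound=2 product=0
t=5: arr=0 -> substrate=0 bound=2 product=0
t=6: arr=1 -> substrate=0 bound=2 product=1
t=7: arr=1 -> substrate=0 bound=2 product=2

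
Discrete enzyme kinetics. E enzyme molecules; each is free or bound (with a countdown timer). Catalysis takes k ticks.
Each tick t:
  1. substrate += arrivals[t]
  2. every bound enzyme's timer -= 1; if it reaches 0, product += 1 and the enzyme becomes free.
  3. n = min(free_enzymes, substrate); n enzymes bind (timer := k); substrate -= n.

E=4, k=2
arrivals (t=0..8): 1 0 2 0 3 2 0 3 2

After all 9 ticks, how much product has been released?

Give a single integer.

Answer: 8

Derivation:
t=0: arr=1 -> substrate=0 bound=1 product=0
t=1: arr=0 -> substrate=0 bound=1 product=0
t=2: arr=2 -> substrate=0 bound=2 product=1
t=3: arr=0 -> substrate=0 bound=2 product=1
t=4: arr=3 -> substrate=0 bound=3 product=3
t=5: arr=2 -> substrate=1 bound=4 product=3
t=6: arr=0 -> substrate=0 bound=2 product=6
t=7: arr=3 -> substrate=0 bound=4 product=7
t=8: arr=2 -> substrate=1 bound=4 product=8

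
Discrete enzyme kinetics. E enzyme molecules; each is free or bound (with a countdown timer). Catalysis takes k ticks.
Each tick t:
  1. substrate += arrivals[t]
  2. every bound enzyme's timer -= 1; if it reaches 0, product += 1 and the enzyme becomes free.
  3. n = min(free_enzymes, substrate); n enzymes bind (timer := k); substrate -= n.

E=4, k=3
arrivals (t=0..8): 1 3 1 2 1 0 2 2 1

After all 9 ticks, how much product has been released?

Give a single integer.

t=0: arr=1 -> substrate=0 bound=1 product=0
t=1: arr=3 -> substrate=0 bound=4 product=0
t=2: arr=1 -> substrate=1 bound=4 product=0
t=3: arr=2 -> substrate=2 bound=4 product=1
t=4: arr=1 -> substrate=0 bound=4 product=4
t=5: arr=0 -> substrate=0 bound=4 product=4
t=6: arr=2 -> substrate=1 bound=4 product=5
t=7: arr=2 -> substrate=0 bound=4 product=8
t=8: arr=1 -> substrate=1 bound=4 product=8

Answer: 8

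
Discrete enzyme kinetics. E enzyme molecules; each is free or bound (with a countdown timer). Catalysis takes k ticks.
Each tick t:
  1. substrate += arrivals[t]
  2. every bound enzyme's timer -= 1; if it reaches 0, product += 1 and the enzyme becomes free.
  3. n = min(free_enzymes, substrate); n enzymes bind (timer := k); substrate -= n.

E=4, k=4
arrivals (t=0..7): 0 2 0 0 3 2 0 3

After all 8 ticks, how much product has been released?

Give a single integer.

Answer: 2

Derivation:
t=0: arr=0 -> substrate=0 bound=0 product=0
t=1: arr=2 -> substrate=0 bound=2 product=0
t=2: arr=0 -> substrate=0 bound=2 product=0
t=3: arr=0 -> substrate=0 bound=2 product=0
t=4: arr=3 -> substrate=1 bound=4 product=0
t=5: arr=2 -> substrate=1 bound=4 product=2
t=6: arr=0 -> substrate=1 bound=4 product=2
t=7: arr=3 -> substrate=4 bound=4 product=2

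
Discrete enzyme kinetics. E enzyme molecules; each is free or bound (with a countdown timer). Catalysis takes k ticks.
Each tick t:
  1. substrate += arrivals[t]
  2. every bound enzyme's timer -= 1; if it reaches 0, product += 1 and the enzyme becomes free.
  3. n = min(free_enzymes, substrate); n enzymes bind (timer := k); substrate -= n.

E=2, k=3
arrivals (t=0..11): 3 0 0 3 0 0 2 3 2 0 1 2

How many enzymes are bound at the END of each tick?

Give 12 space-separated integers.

t=0: arr=3 -> substrate=1 bound=2 product=0
t=1: arr=0 -> substrate=1 bound=2 product=0
t=2: arr=0 -> substrate=1 bound=2 product=0
t=3: arr=3 -> substrate=2 bound=2 product=2
t=4: arr=0 -> substrate=2 bound=2 product=2
t=5: arr=0 -> substrate=2 bound=2 product=2
t=6: arr=2 -> substrate=2 bound=2 product=4
t=7: arr=3 -> substrate=5 bound=2 product=4
t=8: arr=2 -> substrate=7 bound=2 product=4
t=9: arr=0 -> substrate=5 bound=2 product=6
t=10: arr=1 -> substrate=6 bound=2 product=6
t=11: arr=2 -> substrate=8 bound=2 product=6

Answer: 2 2 2 2 2 2 2 2 2 2 2 2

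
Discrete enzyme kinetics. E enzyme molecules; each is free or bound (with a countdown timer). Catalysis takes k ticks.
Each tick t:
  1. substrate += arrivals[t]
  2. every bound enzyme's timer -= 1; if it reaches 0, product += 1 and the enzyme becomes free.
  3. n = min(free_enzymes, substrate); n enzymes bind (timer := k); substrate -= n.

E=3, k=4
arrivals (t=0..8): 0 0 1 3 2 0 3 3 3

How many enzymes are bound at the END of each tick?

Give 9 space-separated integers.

Answer: 0 0 1 3 3 3 3 3 3

Derivation:
t=0: arr=0 -> substrate=0 bound=0 product=0
t=1: arr=0 -> substrate=0 bound=0 product=0
t=2: arr=1 -> substrate=0 bound=1 product=0
t=3: arr=3 -> substrate=1 bound=3 product=0
t=4: arr=2 -> substrate=3 bound=3 product=0
t=5: arr=0 -> substrate=3 bound=3 product=0
t=6: arr=3 -> substrate=5 bound=3 product=1
t=7: arr=3 -> substrate=6 bound=3 product=3
t=8: arr=3 -> substrate=9 bound=3 product=3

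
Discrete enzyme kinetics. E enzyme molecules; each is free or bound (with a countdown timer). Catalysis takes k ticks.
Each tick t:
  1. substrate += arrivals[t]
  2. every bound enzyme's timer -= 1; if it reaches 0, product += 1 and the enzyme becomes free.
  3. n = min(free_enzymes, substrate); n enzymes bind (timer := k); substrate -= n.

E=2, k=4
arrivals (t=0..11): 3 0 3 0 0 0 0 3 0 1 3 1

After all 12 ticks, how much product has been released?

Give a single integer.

Answer: 4

Derivation:
t=0: arr=3 -> substrate=1 bound=2 product=0
t=1: arr=0 -> substrate=1 bound=2 product=0
t=2: arr=3 -> substrate=4 bound=2 product=0
t=3: arr=0 -> substrate=4 bound=2 product=0
t=4: arr=0 -> substrate=2 bound=2 product=2
t=5: arr=0 -> substrate=2 bound=2 product=2
t=6: arr=0 -> substrate=2 bound=2 product=2
t=7: arr=3 -> substrate=5 bound=2 product=2
t=8: arr=0 -> substrate=3 bound=2 product=4
t=9: arr=1 -> substrate=4 bound=2 product=4
t=10: arr=3 -> substrate=7 bound=2 product=4
t=11: arr=1 -> substrate=8 bound=2 product=4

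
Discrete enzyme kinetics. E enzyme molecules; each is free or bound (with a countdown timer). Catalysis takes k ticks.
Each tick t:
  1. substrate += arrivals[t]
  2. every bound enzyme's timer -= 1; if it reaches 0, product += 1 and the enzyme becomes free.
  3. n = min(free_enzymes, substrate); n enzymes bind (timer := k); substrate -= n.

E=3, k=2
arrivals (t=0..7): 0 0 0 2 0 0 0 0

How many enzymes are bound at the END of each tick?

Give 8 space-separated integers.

Answer: 0 0 0 2 2 0 0 0

Derivation:
t=0: arr=0 -> substrate=0 bound=0 product=0
t=1: arr=0 -> substrate=0 bound=0 product=0
t=2: arr=0 -> substrate=0 bound=0 product=0
t=3: arr=2 -> substrate=0 bound=2 product=0
t=4: arr=0 -> substrate=0 bound=2 product=0
t=5: arr=0 -> substrate=0 bound=0 product=2
t=6: arr=0 -> substrate=0 bound=0 product=2
t=7: arr=0 -> substrate=0 bound=0 product=2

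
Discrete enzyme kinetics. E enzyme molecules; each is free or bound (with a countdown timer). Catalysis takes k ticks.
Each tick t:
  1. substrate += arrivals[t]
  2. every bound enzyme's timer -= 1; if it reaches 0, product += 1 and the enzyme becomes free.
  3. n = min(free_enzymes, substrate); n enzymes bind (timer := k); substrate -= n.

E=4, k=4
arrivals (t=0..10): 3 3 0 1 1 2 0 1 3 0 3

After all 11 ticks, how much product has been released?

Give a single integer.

t=0: arr=3 -> substrate=0 bound=3 product=0
t=1: arr=3 -> substrate=2 bound=4 product=0
t=2: arr=0 -> substrate=2 bound=4 product=0
t=3: arr=1 -> substrate=3 bound=4 product=0
t=4: arr=1 -> substrate=1 bound=4 product=3
t=5: arr=2 -> substrate=2 bound=4 product=4
t=6: arr=0 -> substrate=2 bound=4 product=4
t=7: arr=1 -> substrate=3 bound=4 product=4
t=8: arr=3 -> substrate=3 bound=4 product=7
t=9: arr=0 -> substrate=2 bound=4 product=8
t=10: arr=3 -> substrate=5 bound=4 product=8

Answer: 8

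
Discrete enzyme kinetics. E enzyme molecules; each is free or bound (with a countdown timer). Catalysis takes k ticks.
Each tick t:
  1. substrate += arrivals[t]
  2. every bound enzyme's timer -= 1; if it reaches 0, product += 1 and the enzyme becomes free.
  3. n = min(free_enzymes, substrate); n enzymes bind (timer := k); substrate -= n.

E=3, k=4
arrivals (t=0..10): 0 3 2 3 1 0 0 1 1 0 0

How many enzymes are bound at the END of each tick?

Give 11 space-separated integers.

Answer: 0 3 3 3 3 3 3 3 3 3 3

Derivation:
t=0: arr=0 -> substrate=0 bound=0 product=0
t=1: arr=3 -> substrate=0 bound=3 product=0
t=2: arr=2 -> substrate=2 bound=3 product=0
t=3: arr=3 -> substrate=5 bound=3 product=0
t=4: arr=1 -> substrate=6 bound=3 product=0
t=5: arr=0 -> substrate=3 bound=3 product=3
t=6: arr=0 -> substrate=3 bound=3 product=3
t=7: arr=1 -> substrate=4 bound=3 product=3
t=8: arr=1 -> substrate=5 bound=3 product=3
t=9: arr=0 -> substrate=2 bound=3 product=6
t=10: arr=0 -> substrate=2 bound=3 product=6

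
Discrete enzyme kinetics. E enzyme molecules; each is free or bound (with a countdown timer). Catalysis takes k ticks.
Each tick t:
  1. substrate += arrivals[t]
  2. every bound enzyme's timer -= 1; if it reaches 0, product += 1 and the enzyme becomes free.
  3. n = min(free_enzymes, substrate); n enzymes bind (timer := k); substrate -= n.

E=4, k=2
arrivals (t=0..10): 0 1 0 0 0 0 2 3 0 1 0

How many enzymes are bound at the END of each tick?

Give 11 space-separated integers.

Answer: 0 1 1 0 0 0 2 4 3 2 1

Derivation:
t=0: arr=0 -> substrate=0 bound=0 product=0
t=1: arr=1 -> substrate=0 bound=1 product=0
t=2: arr=0 -> substrate=0 bound=1 product=0
t=3: arr=0 -> substrate=0 bound=0 product=1
t=4: arr=0 -> substrate=0 bound=0 product=1
t=5: arr=0 -> substrate=0 bound=0 product=1
t=6: arr=2 -> substrate=0 bound=2 product=1
t=7: arr=3 -> substrate=1 bound=4 product=1
t=8: arr=0 -> substrate=0 bound=3 product=3
t=9: arr=1 -> substrate=0 bound=2 product=5
t=10: arr=0 -> substrate=0 bound=1 product=6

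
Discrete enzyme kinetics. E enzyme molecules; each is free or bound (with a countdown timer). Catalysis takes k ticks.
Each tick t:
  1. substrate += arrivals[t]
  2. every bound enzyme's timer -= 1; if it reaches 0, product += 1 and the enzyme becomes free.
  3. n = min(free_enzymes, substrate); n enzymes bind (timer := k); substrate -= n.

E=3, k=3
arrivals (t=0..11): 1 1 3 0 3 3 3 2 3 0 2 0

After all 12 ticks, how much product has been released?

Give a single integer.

t=0: arr=1 -> substrate=0 bound=1 product=0
t=1: arr=1 -> substrate=0 bound=2 product=0
t=2: arr=3 -> substrate=2 bound=3 product=0
t=3: arr=0 -> substrate=1 bound=3 product=1
t=4: arr=3 -> substrate=3 bound=3 product=2
t=5: arr=3 -> substrate=5 bound=3 product=3
t=6: arr=3 -> substrate=7 bound=3 product=4
t=7: arr=2 -> substrate=8 bound=3 product=5
t=8: arr=3 -> substrate=10 bound=3 product=6
t=9: arr=0 -> substrate=9 bound=3 product=7
t=10: arr=2 -> substrate=10 bound=3 product=8
t=11: arr=0 -> substrate=9 bound=3 product=9

Answer: 9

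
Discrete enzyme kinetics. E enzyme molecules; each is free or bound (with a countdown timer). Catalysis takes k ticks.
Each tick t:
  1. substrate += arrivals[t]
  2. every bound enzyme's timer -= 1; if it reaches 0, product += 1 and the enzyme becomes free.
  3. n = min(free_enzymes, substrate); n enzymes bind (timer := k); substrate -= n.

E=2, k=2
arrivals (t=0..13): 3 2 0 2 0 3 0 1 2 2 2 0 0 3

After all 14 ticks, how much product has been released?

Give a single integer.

t=0: arr=3 -> substrate=1 bound=2 product=0
t=1: arr=2 -> substrate=3 bound=2 product=0
t=2: arr=0 -> substrate=1 bound=2 product=2
t=3: arr=2 -> substrate=3 bound=2 product=2
t=4: arr=0 -> substrate=1 bound=2 product=4
t=5: arr=3 -> substrate=4 bound=2 product=4
t=6: arr=0 -> substrate=2 bound=2 product=6
t=7: arr=1 -> substrate=3 bound=2 product=6
t=8: arr=2 -> substrate=3 bound=2 product=8
t=9: arr=2 -> substrate=5 bound=2 product=8
t=10: arr=2 -> substrate=5 bound=2 product=10
t=11: arr=0 -> substrate=5 bound=2 product=10
t=12: arr=0 -> substrate=3 bound=2 product=12
t=13: arr=3 -> substrate=6 bound=2 product=12

Answer: 12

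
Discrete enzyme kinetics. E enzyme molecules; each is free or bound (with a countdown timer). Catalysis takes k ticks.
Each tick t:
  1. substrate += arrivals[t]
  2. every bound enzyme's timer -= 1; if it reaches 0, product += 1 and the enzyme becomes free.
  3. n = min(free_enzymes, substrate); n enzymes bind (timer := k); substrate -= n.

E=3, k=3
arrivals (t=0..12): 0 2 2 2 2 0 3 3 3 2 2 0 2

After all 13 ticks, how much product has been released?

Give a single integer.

Answer: 9

Derivation:
t=0: arr=0 -> substrate=0 bound=0 product=0
t=1: arr=2 -> substrate=0 bound=2 product=0
t=2: arr=2 -> substrate=1 bound=3 product=0
t=3: arr=2 -> substrate=3 bound=3 product=0
t=4: arr=2 -> substrate=3 bound=3 product=2
t=5: arr=0 -> substrate=2 bound=3 product=3
t=6: arr=3 -> substrate=5 bound=3 product=3
t=7: arr=3 -> substrate=6 bound=3 product=5
t=8: arr=3 -> substrate=8 bound=3 product=6
t=9: arr=2 -> substrate=10 bound=3 product=6
t=10: arr=2 -> substrate=10 bound=3 product=8
t=11: arr=0 -> substrate=9 bound=3 product=9
t=12: arr=2 -> substrate=11 bound=3 product=9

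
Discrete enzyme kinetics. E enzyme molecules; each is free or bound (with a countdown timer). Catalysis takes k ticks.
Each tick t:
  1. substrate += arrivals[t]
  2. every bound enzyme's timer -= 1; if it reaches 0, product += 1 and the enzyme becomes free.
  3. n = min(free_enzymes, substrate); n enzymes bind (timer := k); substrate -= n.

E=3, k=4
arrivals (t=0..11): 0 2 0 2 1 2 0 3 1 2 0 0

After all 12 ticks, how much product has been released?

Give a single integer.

Answer: 6

Derivation:
t=0: arr=0 -> substrate=0 bound=0 product=0
t=1: arr=2 -> substrate=0 bound=2 product=0
t=2: arr=0 -> substrate=0 bound=2 product=0
t=3: arr=2 -> substrate=1 bound=3 product=0
t=4: arr=1 -> substrate=2 bound=3 product=0
t=5: arr=2 -> substrate=2 bound=3 product=2
t=6: arr=0 -> substrate=2 bound=3 product=2
t=7: arr=3 -> substrate=4 bound=3 product=3
t=8: arr=1 -> substrate=5 bound=3 product=3
t=9: arr=2 -> substrate=5 bound=3 product=5
t=10: arr=0 -> substrate=5 bound=3 product=5
t=11: arr=0 -> substrate=4 bound=3 product=6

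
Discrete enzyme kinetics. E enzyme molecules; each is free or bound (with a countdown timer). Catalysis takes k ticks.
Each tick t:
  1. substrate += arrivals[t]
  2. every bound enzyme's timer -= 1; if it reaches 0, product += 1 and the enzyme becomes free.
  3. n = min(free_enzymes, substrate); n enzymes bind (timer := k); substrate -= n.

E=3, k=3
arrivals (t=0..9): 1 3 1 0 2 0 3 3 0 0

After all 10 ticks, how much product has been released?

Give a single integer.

Answer: 7

Derivation:
t=0: arr=1 -> substrate=0 bound=1 product=0
t=1: arr=3 -> substrate=1 bound=3 product=0
t=2: arr=1 -> substrate=2 bound=3 product=0
t=3: arr=0 -> substrate=1 bound=3 product=1
t=4: arr=2 -> substrate=1 bound=3 product=3
t=5: arr=0 -> substrate=1 bound=3 product=3
t=6: arr=3 -> substrate=3 bound=3 product=4
t=7: arr=3 -> substrate=4 bound=3 product=6
t=8: arr=0 -> substrate=4 bound=3 product=6
t=9: arr=0 -> substrate=3 bound=3 product=7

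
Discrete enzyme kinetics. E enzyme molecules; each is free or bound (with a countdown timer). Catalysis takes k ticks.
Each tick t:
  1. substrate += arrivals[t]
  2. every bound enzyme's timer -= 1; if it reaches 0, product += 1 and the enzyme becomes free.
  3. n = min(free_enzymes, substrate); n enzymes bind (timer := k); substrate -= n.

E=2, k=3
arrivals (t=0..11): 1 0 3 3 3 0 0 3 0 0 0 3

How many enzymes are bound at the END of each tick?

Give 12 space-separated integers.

Answer: 1 1 2 2 2 2 2 2 2 2 2 2

Derivation:
t=0: arr=1 -> substrate=0 bound=1 product=0
t=1: arr=0 -> substrate=0 bound=1 product=0
t=2: arr=3 -> substrate=2 bound=2 product=0
t=3: arr=3 -> substrate=4 bound=2 product=1
t=4: arr=3 -> substrate=7 bound=2 product=1
t=5: arr=0 -> substrate=6 bound=2 product=2
t=6: arr=0 -> substrate=5 bound=2 product=3
t=7: arr=3 -> substrate=8 bound=2 product=3
t=8: arr=0 -> substrate=7 bound=2 product=4
t=9: arr=0 -> substrate=6 bound=2 product=5
t=10: arr=0 -> substrate=6 bound=2 product=5
t=11: arr=3 -> substrate=8 bound=2 product=6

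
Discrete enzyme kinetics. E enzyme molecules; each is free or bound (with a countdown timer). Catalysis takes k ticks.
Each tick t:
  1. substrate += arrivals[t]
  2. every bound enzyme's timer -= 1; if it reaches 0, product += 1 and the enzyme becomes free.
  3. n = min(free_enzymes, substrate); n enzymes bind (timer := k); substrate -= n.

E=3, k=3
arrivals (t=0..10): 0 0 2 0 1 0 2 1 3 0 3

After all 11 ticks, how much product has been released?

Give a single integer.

t=0: arr=0 -> substrate=0 bound=0 product=0
t=1: arr=0 -> substrate=0 bound=0 product=0
t=2: arr=2 -> substrate=0 bound=2 product=0
t=3: arr=0 -> substrate=0 bound=2 product=0
t=4: arr=1 -> substrate=0 bound=3 product=0
t=5: arr=0 -> substrate=0 bound=1 product=2
t=6: arr=2 -> substrate=0 bound=3 product=2
t=7: arr=1 -> substrate=0 bound=3 product=3
t=8: arr=3 -> substrate=3 bound=3 product=3
t=9: arr=0 -> substrate=1 bound=3 product=5
t=10: arr=3 -> substrate=3 bound=3 product=6

Answer: 6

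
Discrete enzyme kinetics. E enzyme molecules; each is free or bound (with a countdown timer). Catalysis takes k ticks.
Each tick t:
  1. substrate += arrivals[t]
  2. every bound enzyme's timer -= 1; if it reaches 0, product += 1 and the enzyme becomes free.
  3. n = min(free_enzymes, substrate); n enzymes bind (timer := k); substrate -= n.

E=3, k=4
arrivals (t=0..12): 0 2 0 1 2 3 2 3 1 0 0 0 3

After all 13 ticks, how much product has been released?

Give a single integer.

t=0: arr=0 -> substrate=0 bound=0 product=0
t=1: arr=2 -> substrate=0 bound=2 product=0
t=2: arr=0 -> substrate=0 bound=2 product=0
t=3: arr=1 -> substrate=0 bound=3 product=0
t=4: arr=2 -> substrate=2 bound=3 product=0
t=5: arr=3 -> substrate=3 bound=3 product=2
t=6: arr=2 -> substrate=5 bound=3 product=2
t=7: arr=3 -> substrate=7 bound=3 product=3
t=8: arr=1 -> substrate=8 bound=3 product=3
t=9: arr=0 -> substrate=6 bound=3 product=5
t=10: arr=0 -> substrate=6 bound=3 product=5
t=11: arr=0 -> substrate=5 bound=3 product=6
t=12: arr=3 -> substrate=8 bound=3 product=6

Answer: 6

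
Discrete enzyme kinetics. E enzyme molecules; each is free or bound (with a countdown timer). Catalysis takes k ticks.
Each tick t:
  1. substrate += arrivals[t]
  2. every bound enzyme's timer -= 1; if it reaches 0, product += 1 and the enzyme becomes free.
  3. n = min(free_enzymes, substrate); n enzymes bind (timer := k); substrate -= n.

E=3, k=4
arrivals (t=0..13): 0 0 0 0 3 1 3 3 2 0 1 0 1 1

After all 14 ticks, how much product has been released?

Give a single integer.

Answer: 6

Derivation:
t=0: arr=0 -> substrate=0 bound=0 product=0
t=1: arr=0 -> substrate=0 bound=0 product=0
t=2: arr=0 -> substrate=0 bound=0 product=0
t=3: arr=0 -> substrate=0 bound=0 product=0
t=4: arr=3 -> substrate=0 bound=3 product=0
t=5: arr=1 -> substrate=1 bound=3 product=0
t=6: arr=3 -> substrate=4 bound=3 product=0
t=7: arr=3 -> substrate=7 bound=3 product=0
t=8: arr=2 -> substrate=6 bound=3 product=3
t=9: arr=0 -> substrate=6 bound=3 product=3
t=10: arr=1 -> substrate=7 bound=3 product=3
t=11: arr=0 -> substrate=7 bound=3 product=3
t=12: arr=1 -> substrate=5 bound=3 product=6
t=13: arr=1 -> substrate=6 bound=3 product=6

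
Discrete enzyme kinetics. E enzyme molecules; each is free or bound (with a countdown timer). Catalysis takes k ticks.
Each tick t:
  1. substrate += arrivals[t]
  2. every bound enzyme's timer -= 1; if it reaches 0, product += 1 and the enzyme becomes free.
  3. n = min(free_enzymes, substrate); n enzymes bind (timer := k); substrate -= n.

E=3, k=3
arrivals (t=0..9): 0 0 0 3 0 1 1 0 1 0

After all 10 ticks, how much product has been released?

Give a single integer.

t=0: arr=0 -> substrate=0 bound=0 product=0
t=1: arr=0 -> substrate=0 bound=0 product=0
t=2: arr=0 -> substrate=0 bound=0 product=0
t=3: arr=3 -> substrate=0 bound=3 product=0
t=4: arr=0 -> substrate=0 bound=3 product=0
t=5: arr=1 -> substrate=1 bound=3 product=0
t=6: arr=1 -> substrate=0 bound=2 product=3
t=7: arr=0 -> substrate=0 bound=2 product=3
t=8: arr=1 -> substrate=0 bound=3 product=3
t=9: arr=0 -> substrate=0 bound=1 product=5

Answer: 5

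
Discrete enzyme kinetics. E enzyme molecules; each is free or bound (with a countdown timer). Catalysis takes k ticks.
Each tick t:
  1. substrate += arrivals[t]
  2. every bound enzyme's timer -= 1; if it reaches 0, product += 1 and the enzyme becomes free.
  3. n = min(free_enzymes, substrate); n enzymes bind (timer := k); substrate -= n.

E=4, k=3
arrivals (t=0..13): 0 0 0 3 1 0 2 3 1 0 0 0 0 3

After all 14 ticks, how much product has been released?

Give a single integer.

t=0: arr=0 -> substrate=0 bound=0 product=0
t=1: arr=0 -> substrate=0 bound=0 product=0
t=2: arr=0 -> substrate=0 bound=0 product=0
t=3: arr=3 -> substrate=0 bound=3 product=0
t=4: arr=1 -> substrate=0 bound=4 product=0
t=5: arr=0 -> substrate=0 bound=4 product=0
t=6: arr=2 -> substrate=0 bound=3 product=3
t=7: arr=3 -> substrate=1 bound=4 product=4
t=8: arr=1 -> substrate=2 bound=4 product=4
t=9: arr=0 -> substrate=0 bound=4 product=6
t=10: arr=0 -> substrate=0 bound=2 product=8
t=11: arr=0 -> substrate=0 bound=2 product=8
t=12: arr=0 -> substrate=0 bound=0 product=10
t=13: arr=3 -> substrate=0 bound=3 product=10

Answer: 10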